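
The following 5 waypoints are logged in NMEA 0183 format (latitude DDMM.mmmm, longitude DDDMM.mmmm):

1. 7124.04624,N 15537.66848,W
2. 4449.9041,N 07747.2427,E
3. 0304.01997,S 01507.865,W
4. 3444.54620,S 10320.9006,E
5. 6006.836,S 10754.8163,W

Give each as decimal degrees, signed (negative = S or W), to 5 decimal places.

1. 71.40077, -155.62781
2. 44.83174, 77.78738
3. -3.06700, -15.13108
4. -34.74244, 103.34834
5. -60.11393, -107.91361

Point 1:
  φ: degrees = first 2 digits = 71, minutes = 24.04624; 71 + 24.04624/60 = 71.400771
  N → positive
  Lon: split at 3 digits → 155° and 37.66848′; 155 + 37.66848/60 = 155.627808
  W ⇒ negate
Point 2:
  Lat: split at 2 digits → 44° and 49.9041′; 44 + 49.9041/60 = 44.831735
  N → positive
  Lon: degrees = first 3 digits = 77, minutes = 47.2427; 77 + 47.2427/60 = 77.787378
  E ⇒ keep positive
Point 3:
  Lat: degrees = first 2 digits = 3, minutes = 4.01997; 3 + 4.01997/60 = 3.067000
  S → negative
  Lon: split at 3 digits → 015° and 7.865′; 15 + 7.865/60 = 15.131083
  W ⇒ negate
Point 4:
  Latitude: degrees = first 2 digits = 34, minutes = 44.5462; 34 + 44.5462/60 = 34.742437
  hemisphere S, so the sign is −
  λ: degrees = first 3 digits = 103, minutes = 20.9006; 103 + 20.9006/60 = 103.348343
  E ⇒ keep positive
Point 5:
  Latitude: degrees = first 2 digits = 60, minutes = 6.836; 60 + 6.836/60 = 60.113933
  S → negative
  λ: degrees = first 3 digits = 107, minutes = 54.8163; 107 + 54.8163/60 = 107.913605
  hemisphere W, so the sign is −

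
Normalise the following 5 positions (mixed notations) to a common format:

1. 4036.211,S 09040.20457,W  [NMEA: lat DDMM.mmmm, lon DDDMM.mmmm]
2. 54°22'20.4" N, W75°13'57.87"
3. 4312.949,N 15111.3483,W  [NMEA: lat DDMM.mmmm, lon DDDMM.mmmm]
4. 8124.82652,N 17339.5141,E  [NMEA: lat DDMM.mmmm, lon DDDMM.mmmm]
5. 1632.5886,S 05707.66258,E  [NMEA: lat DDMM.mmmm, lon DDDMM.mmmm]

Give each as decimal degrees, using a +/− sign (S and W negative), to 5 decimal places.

Point 1:
  Lat: split at 2 digits → 40° and 36.211′; 40 + 36.211/60 = 40.603517
  S → negative
  Lon: degrees = first 3 digits = 90, minutes = 40.20457; 90 + 40.20457/60 = 90.670076
  W → negative
Point 2:
  Latitude: 54 + 22/60 + 20.4/3600 = 54.372333
  N → positive
  λ: 75° + 13/60 + 57.87/3600 = 75 + 0.216667 + 0.016075 = 75.232742
  W → negative
Point 3:
  Lat: degrees = first 2 digits = 43, minutes = 12.949; 43 + 12.949/60 = 43.215817
  N ⇒ keep positive
  Longitude: degrees = first 3 digits = 151, minutes = 11.3483; 151 + 11.3483/60 = 151.189138
  W → negative
Point 4:
  Latitude: split at 2 digits → 81° and 24.82652′; 81 + 24.82652/60 = 81.413775
  N → positive
  Longitude: split at 3 digits → 173° and 39.5141′; 173 + 39.5141/60 = 173.658568
  E ⇒ keep positive
Point 5:
  Lat: split at 2 digits → 16° and 32.5886′; 16 + 32.5886/60 = 16.543143
  S ⇒ negate
  Longitude: split at 3 digits → 057° and 7.66258′; 57 + 7.66258/60 = 57.127710
  E → positive

1. -40.60352, -90.67008
2. 54.37233, -75.23274
3. 43.21582, -151.18914
4. 81.41378, 173.65857
5. -16.54314, 57.12771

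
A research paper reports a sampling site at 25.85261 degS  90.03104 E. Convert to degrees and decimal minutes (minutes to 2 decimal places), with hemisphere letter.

Latitude: fractional part 0.852610 → 51.1566 minutes
λ: 90° + 0.031040 × 60 = 90° 1.8624′

25° 51.16′ S, 90° 1.86′ E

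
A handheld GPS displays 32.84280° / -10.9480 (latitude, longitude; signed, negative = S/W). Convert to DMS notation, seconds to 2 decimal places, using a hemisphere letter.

32°50′34.08″ N, 10°56′52.80″ W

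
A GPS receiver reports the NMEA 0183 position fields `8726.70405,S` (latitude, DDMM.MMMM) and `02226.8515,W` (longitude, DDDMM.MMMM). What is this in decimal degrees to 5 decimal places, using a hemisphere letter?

87.44507° S, 22.44753° W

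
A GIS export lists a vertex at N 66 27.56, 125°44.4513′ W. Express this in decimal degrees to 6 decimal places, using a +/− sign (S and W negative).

66.459333, -125.740855

Latitude: 66 + 27.56/60 = 66.4593333
N ⇒ keep positive
λ: 44.4513′ = 0.740855°; total 125.7408550
W ⇒ negate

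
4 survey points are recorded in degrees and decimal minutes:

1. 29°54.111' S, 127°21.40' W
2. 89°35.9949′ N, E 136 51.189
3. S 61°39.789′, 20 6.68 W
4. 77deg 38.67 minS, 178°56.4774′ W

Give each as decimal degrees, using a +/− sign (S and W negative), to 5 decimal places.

Point 1:
  Latitude: 54.111′ = 0.901850°; total 29.901850
  S ⇒ negate
  λ: 127 + 21.4/60 = 127.356667
  hemisphere W, so the sign is −
Point 2:
  Latitude: 89 + 35.9949/60 = 89.599915
  N ⇒ keep positive
  Longitude: 136 + 51.189/60 = 136.853150
  E ⇒ keep positive
Point 3:
  Latitude: 39.789′ = 0.663150°; total 61.663150
  S → negative
  Longitude: 6.68′ = 0.111333°; total 20.111333
  W → negative
Point 4:
  φ: 38.67′ = 0.644500°; total 77.644500
  S → negative
  Lon: 56.4774′ = 0.941290°; total 178.941290
  hemisphere W, so the sign is −

1. -29.90185, -127.35667
2. 89.59992, 136.85315
3. -61.66315, -20.11133
4. -77.64450, -178.94129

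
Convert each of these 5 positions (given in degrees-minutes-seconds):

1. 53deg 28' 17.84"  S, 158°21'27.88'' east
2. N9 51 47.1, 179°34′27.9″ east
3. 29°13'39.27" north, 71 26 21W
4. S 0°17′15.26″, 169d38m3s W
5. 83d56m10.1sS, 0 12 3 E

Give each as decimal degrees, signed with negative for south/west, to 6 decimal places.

1. -53.471622, 158.357744
2. 9.863083, 179.574417
3. 29.227575, -71.439167
4. -0.287572, -169.634167
5. -83.936139, 0.200833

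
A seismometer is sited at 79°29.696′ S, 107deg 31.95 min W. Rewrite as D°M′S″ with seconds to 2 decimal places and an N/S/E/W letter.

79°29′41.76″ S, 107°31′57.00″ W

Latitude: 29.69600′ → 29′ and 0.69600 × 60 = 41.7600″
Longitude: 31.95000′ → 31′ and 0.95000 × 60 = 57.0000″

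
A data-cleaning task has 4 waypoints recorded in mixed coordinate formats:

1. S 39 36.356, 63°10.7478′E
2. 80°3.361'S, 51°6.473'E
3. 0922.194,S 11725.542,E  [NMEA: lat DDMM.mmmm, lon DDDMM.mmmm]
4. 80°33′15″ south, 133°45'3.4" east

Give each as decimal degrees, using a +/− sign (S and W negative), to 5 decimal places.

Point 1:
  Latitude: 39 + 36.356/60 = 39.605933
  S → negative
  Longitude: 10.7478′ = 0.179130°; total 63.179130
  E ⇒ keep positive
Point 2:
  Lat: 80 + 3.361/60 = 80.056017
  S ⇒ negate
  Lon: 6.473′ = 0.107883°; total 51.107883
  E ⇒ keep positive
Point 3:
  Lat: split at 2 digits → 09° and 22.194′; 9 + 22.194/60 = 9.369900
  hemisphere S, so the sign is −
  λ: degrees = first 3 digits = 117, minutes = 25.542; 117 + 25.542/60 = 117.425700
  E → positive
Point 4:
  Lat: 33′ + 15″ = 33.25000′; 80 + 33.25000/60 = 80.554167
  S ⇒ negate
  λ: 45′ + 3.4″ = 45.05667′; 133 + 45.05667/60 = 133.750944
  E → positive

1. -39.60593, 63.17913
2. -80.05602, 51.10788
3. -9.36990, 117.42570
4. -80.55417, 133.75094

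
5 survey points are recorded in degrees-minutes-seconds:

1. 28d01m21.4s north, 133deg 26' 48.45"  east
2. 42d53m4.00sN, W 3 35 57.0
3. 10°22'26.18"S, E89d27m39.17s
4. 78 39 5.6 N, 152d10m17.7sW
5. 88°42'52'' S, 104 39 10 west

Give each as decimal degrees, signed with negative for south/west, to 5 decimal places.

1. 28.02261, 133.44679
2. 42.88444, -3.59917
3. -10.37394, 89.46088
4. 78.65156, -152.17158
5. -88.71444, -104.65278

Point 1:
  φ: 28° + 1/60 + 21.4/3600 = 28 + 0.016667 + 0.005944 = 28.022611
  N → positive
  Longitude: 133° + 26/60 + 48.45/3600 = 133 + 0.433333 + 0.013458 = 133.446792
  E → positive
Point 2:
  φ: 42° + 53/60 + 4/3600 = 42 + 0.883333 + 0.001111 = 42.884444
  N → positive
  Longitude: 35′ + 57″ = 35.95000′; 3 + 35.95000/60 = 3.599167
  W ⇒ negate
Point 3:
  φ: 22′ + 26.18″ = 22.43633′; 10 + 22.43633/60 = 10.373939
  S ⇒ negate
  Lon: 89° + 27/60 + 39.17/3600 = 89 + 0.450000 + 0.010881 = 89.460881
  E → positive
Point 4:
  Latitude: 78 + 39/60 + 5.6/3600 = 78.651556
  N ⇒ keep positive
  Lon: 152° + 10/60 + 17.7/3600 = 152 + 0.166667 + 0.004917 = 152.171583
  W ⇒ negate
Point 5:
  Latitude: 88 + 42/60 + 52/3600 = 88.714444
  S ⇒ negate
  λ: 39′ + 10″ = 39.16667′; 104 + 39.16667/60 = 104.652778
  W ⇒ negate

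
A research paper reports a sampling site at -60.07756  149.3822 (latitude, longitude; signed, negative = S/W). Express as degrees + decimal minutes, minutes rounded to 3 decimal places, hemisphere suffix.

Latitude is negative → S; |value| = 60.077560
Lat: minutes = (60.077560 − 60) × 60 = 4.65360
λ: minutes = (149.382200 − 149) × 60 = 22.93200

60° 4.654′ S, 149° 22.932′ E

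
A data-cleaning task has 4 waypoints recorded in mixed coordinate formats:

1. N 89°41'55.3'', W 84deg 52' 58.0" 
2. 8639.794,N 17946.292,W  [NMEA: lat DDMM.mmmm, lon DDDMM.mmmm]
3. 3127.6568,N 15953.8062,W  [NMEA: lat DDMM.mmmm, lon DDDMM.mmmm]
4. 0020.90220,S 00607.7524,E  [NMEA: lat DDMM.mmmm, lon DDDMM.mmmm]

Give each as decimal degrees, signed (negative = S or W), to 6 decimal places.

1. 89.698694, -84.882778
2. 86.663233, -179.771533
3. 31.460947, -159.896770
4. -0.348370, 6.129207

Point 1:
  Latitude: 41′ + 55.3″ = 41.92167′; 89 + 41.92167/60 = 89.6986944
  N ⇒ keep positive
  λ: 84 + 52/60 + 58/3600 = 84.8827778
  W ⇒ negate
Point 2:
  φ: degrees = first 2 digits = 86, minutes = 39.794; 86 + 39.794/60 = 86.6632333
  N → positive
  Lon: degrees = first 3 digits = 179, minutes = 46.292; 179 + 46.292/60 = 179.7715333
  W → negative
Point 3:
  φ: split at 2 digits → 31° and 27.6568′; 31 + 27.6568/60 = 31.4609467
  N ⇒ keep positive
  Longitude: degrees = first 3 digits = 159, minutes = 53.8062; 159 + 53.8062/60 = 159.8967700
  W ⇒ negate
Point 4:
  Lat: split at 2 digits → 00° and 20.9022′; 0 + 20.9022/60 = 0.3483700
  S → negative
  Longitude: degrees = first 3 digits = 6, minutes = 7.7524; 6 + 7.7524/60 = 6.1292067
  E ⇒ keep positive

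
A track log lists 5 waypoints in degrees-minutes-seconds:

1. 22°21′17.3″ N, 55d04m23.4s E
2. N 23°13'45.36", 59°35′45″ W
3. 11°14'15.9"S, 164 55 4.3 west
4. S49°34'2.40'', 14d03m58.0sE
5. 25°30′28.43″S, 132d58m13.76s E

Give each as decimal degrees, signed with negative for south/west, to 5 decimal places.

1. 22.35481, 55.07317
2. 23.22927, -59.59583
3. -11.23775, -164.91786
4. -49.56733, 14.06611
5. -25.50790, 132.97049

Point 1:
  φ: 22° + 21/60 + 17.3/3600 = 22 + 0.350000 + 0.004806 = 22.354806
  N ⇒ keep positive
  Longitude: 4′ + 23.4″ = 4.39000′; 55 + 4.39000/60 = 55.073167
  E ⇒ keep positive
Point 2:
  Latitude: 13′ + 45.36″ = 13.75600′; 23 + 13.75600/60 = 23.229267
  N → positive
  Longitude: 59 + 35/60 + 45/3600 = 59.595833
  hemisphere W, so the sign is −
Point 3:
  Latitude: 14′ + 15.9″ = 14.26500′; 11 + 14.26500/60 = 11.237750
  S ⇒ negate
  Lon: 164 + 55/60 + 4.3/3600 = 164.917861
  W → negative
Point 4:
  Lat: 49 + 34/60 + 2.4/3600 = 49.567333
  S ⇒ negate
  Lon: 14 + 3/60 + 58/3600 = 14.066111
  E → positive
Point 5:
  Latitude: 25 + 30/60 + 28.43/3600 = 25.507897
  S → negative
  Longitude: 58′ + 13.76″ = 58.22933′; 132 + 58.22933/60 = 132.970489
  E → positive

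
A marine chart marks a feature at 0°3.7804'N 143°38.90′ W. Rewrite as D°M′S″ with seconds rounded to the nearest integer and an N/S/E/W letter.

0°03′47″ N, 143°38′54″ W

Lat: 3.78040′ → 3′ and 0.78040 × 60 = 46.82″
λ: 38.90000′ → 38′ and 0.90000 × 60 = 54.00″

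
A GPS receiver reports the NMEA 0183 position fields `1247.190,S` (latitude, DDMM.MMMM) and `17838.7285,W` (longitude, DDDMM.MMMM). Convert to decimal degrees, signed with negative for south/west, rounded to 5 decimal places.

Lat: split at 2 digits → 12° and 47.19′; 12 + 47.19/60 = 12.786500
S ⇒ negate
Lon: degrees = first 3 digits = 178, minutes = 38.7285; 178 + 38.7285/60 = 178.645475
W ⇒ negate

-12.78650, -178.64548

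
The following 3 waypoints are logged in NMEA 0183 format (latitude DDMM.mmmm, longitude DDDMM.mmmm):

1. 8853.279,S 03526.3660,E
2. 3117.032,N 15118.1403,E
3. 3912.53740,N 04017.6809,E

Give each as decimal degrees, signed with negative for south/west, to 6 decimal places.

Point 1:
  Latitude: split at 2 digits → 88° and 53.279′; 88 + 53.279/60 = 88.8879833
  S ⇒ negate
  Lon: degrees = first 3 digits = 35, minutes = 26.366; 35 + 26.366/60 = 35.4394333
  E → positive
Point 2:
  φ: degrees = first 2 digits = 31, minutes = 17.032; 31 + 17.032/60 = 31.2838667
  N → positive
  Lon: degrees = first 3 digits = 151, minutes = 18.1403; 151 + 18.1403/60 = 151.3023383
  E ⇒ keep positive
Point 3:
  Lat: split at 2 digits → 39° and 12.5374′; 39 + 12.5374/60 = 39.2089567
  N ⇒ keep positive
  Lon: split at 3 digits → 040° and 17.6809′; 40 + 17.6809/60 = 40.2946817
  E ⇒ keep positive

1. -88.887983, 35.439433
2. 31.283867, 151.302338
3. 39.208957, 40.294682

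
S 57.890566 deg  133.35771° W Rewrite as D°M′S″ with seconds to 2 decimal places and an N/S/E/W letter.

φ: 0.890566 × 60 = 53.43396′ → 53′, remainder × 60 = 26.0376″
Longitude: 0.357710 × 60 = 21.46260′ → 21′, remainder × 60 = 27.7560″

57°53′26.04″ S, 133°21′27.76″ W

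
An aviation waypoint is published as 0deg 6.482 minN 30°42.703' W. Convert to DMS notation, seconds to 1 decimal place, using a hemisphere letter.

Latitude: fractional minutes 0.48200 × 60 = 28.920″
Longitude: fractional minutes 0.70300 × 60 = 42.180″

0°06′28.9″ N, 30°42′42.2″ W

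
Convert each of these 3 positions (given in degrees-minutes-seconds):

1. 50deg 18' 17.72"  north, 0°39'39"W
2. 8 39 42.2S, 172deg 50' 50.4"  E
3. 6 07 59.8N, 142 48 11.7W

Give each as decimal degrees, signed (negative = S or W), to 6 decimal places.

1. 50.304922, -0.660833
2. -8.661722, 172.847333
3. 6.133278, -142.803250

Point 1:
  Latitude: 50 + 18/60 + 17.72/3600 = 50.3049222
  N → positive
  λ: 0 + 39/60 + 39/3600 = 0.6608333
  W → negative
Point 2:
  Lat: 8 + 39/60 + 42.2/3600 = 8.6617222
  S ⇒ negate
  Longitude: 50′ + 50.4″ = 50.84000′; 172 + 50.84000/60 = 172.8473333
  E → positive
Point 3:
  Latitude: 7′ + 59.8″ = 7.99667′; 6 + 7.99667/60 = 6.1332778
  N → positive
  Lon: 142 + 48/60 + 11.7/3600 = 142.8032500
  W → negative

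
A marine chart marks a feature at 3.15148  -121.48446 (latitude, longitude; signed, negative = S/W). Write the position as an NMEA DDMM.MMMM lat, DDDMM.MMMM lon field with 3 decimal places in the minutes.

0309.089,N / 12129.068,W

φ: minutes = (3.151480 − 3) × 60 = 9.08880
Longitude is negative → W; |value| = 121.484460
Longitude: 121° + 0.484460 × 60 = 121° 29.06760′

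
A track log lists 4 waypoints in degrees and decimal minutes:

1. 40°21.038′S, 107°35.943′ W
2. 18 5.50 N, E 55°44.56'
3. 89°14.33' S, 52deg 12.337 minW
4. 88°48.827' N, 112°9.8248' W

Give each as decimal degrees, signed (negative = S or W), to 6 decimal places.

1. -40.350633, -107.599050
2. 18.091667, 55.742667
3. -89.238833, -52.205617
4. 88.813783, -112.163747

Point 1:
  Latitude: 21.038′ = 0.350633°; total 40.3506333
  S ⇒ negate
  Longitude: 35.943′ = 0.599050°; total 107.5990500
  W ⇒ negate
Point 2:
  Lat: 18 + 5.5/60 = 18.0916667
  N → positive
  Longitude: 55 + 44.56/60 = 55.7426667
  E → positive
Point 3:
  φ: 89 + 14.33/60 = 89.2388333
  S ⇒ negate
  λ: 52 + 12.337/60 = 52.2056167
  W ⇒ negate
Point 4:
  φ: 48.827′ = 0.813783°; total 88.8137833
  N → positive
  λ: 9.8248′ = 0.163747°; total 112.1637467
  W → negative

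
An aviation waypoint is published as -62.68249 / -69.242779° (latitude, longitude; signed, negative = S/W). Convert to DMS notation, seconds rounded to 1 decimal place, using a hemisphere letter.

62°40′57.0″ S, 69°14′34.0″ W

Latitude is negative → S; |value| = 62.682490
Lat: whole degrees 62; 40.94940′ → 40′ and 56.964″
Longitude is negative → W; |value| = 69.242779
Longitude: 0.242779° → 14.56674′; 0.56674 × 60 = 34.004″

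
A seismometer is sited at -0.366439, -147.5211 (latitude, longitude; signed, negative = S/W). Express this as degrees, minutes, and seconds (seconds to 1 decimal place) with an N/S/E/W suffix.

Latitude is negative → S; |value| = 0.366439
φ: 0.366439° → 21.98634′; 0.98634 × 60 = 59.180″
Longitude is negative → W; |value| = 147.521100
Longitude: 0.521100 × 60 = 31.26600′ → 31′, remainder × 60 = 15.960″

0°21′59.2″ S, 147°31′16.0″ W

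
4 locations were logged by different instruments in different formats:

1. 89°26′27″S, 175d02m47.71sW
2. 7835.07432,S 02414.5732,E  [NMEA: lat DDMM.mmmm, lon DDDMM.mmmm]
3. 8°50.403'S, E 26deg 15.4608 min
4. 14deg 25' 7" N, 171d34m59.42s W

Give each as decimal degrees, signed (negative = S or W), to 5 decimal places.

1. -89.44083, -175.04659
2. -78.58457, 24.24289
3. -8.84005, 26.25768
4. 14.41861, -171.58317

Point 1:
  Latitude: 89° + 26/60 + 27/3600 = 89 + 0.433333 + 0.007500 = 89.440833
  S → negative
  Longitude: 2′ + 47.71″ = 2.79517′; 175 + 2.79517/60 = 175.046586
  hemisphere W, so the sign is −
Point 2:
  Latitude: degrees = first 2 digits = 78, minutes = 35.07432; 78 + 35.07432/60 = 78.584572
  hemisphere S, so the sign is −
  Lon: degrees = first 3 digits = 24, minutes = 14.5732; 24 + 14.5732/60 = 24.242887
  E → positive
Point 3:
  Latitude: 50.403′ = 0.840050°; total 8.840050
  S → negative
  Lon: 26 + 15.4608/60 = 26.257680
  E → positive
Point 4:
  φ: 25′ + 7″ = 25.11667′; 14 + 25.11667/60 = 14.418611
  N ⇒ keep positive
  Longitude: 171° + 34/60 + 59.42/3600 = 171 + 0.566667 + 0.016506 = 171.583172
  W → negative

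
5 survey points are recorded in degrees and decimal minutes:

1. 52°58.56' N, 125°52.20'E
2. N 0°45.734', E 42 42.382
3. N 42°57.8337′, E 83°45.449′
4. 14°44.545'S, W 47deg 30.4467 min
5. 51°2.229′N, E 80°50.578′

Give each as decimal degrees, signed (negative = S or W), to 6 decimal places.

1. 52.976000, 125.870000
2. 0.762233, 42.706367
3. 42.963895, 83.757483
4. -14.742417, -47.507445
5. 51.037150, 80.842967

Point 1:
  Latitude: 58.56′ = 0.976000°; total 52.9760000
  N ⇒ keep positive
  Lon: 52.2′ = 0.870000°; total 125.8700000
  E → positive
Point 2:
  Latitude: 45.734′ = 0.762233°; total 0.7622333
  N → positive
  Longitude: 42.382′ = 0.706367°; total 42.7063667
  E ⇒ keep positive
Point 3:
  φ: 57.8337′ = 0.963895°; total 42.9638950
  N ⇒ keep positive
  λ: 83 + 45.449/60 = 83.7574833
  E ⇒ keep positive
Point 4:
  Latitude: 14 + 44.545/60 = 14.7424167
  hemisphere S, so the sign is −
  Lon: 30.4467′ = 0.507445°; total 47.5074450
  hemisphere W, so the sign is −
Point 5:
  φ: 2.229′ = 0.037150°; total 51.0371500
  N ⇒ keep positive
  Longitude: 80 + 50.578/60 = 80.8429667
  E ⇒ keep positive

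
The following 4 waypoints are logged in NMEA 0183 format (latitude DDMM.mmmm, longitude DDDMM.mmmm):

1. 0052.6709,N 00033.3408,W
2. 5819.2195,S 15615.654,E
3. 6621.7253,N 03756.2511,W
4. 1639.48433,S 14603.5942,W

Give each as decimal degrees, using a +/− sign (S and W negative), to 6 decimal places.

Point 1:
  Latitude: split at 2 digits → 00° and 52.6709′; 0 + 52.6709/60 = 0.8778483
  N → positive
  Longitude: degrees = first 3 digits = 0, minutes = 33.3408; 0 + 33.3408/60 = 0.5556800
  W → negative
Point 2:
  Latitude: split at 2 digits → 58° and 19.2195′; 58 + 19.2195/60 = 58.3203250
  S ⇒ negate
  λ: degrees = first 3 digits = 156, minutes = 15.654; 156 + 15.654/60 = 156.2609000
  E ⇒ keep positive
Point 3:
  Lat: split at 2 digits → 66° and 21.7253′; 66 + 21.7253/60 = 66.3620883
  N ⇒ keep positive
  Longitude: degrees = first 3 digits = 37, minutes = 56.2511; 37 + 56.2511/60 = 37.9375183
  hemisphere W, so the sign is −
Point 4:
  φ: degrees = first 2 digits = 16, minutes = 39.48433; 16 + 39.48433/60 = 16.6580722
  S → negative
  Longitude: split at 3 digits → 146° and 3.5942′; 146 + 3.5942/60 = 146.0599033
  hemisphere W, so the sign is −

1. 0.877848, -0.555680
2. -58.320325, 156.260900
3. 66.362088, -37.937518
4. -16.658072, -146.059903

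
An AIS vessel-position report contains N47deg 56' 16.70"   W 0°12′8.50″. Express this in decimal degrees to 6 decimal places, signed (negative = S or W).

φ: 56′ + 16.7″ = 56.27833′; 47 + 56.27833/60 = 47.9379722
N ⇒ keep positive
Lon: 12′ + 8.5″ = 12.14167′; 0 + 12.14167/60 = 0.2023611
W ⇒ negate

47.937972, -0.202361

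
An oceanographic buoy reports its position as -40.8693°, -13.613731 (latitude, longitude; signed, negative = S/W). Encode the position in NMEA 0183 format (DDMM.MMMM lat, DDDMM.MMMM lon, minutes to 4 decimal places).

Latitude is negative → S; |value| = 40.869300
Latitude: minutes = (40.869300 − 40) × 60 = 52.158000
Longitude is negative → W; |value| = 13.613731
λ: minutes = (13.613731 − 13) × 60 = 36.823860

4052.1580,S / 01336.8239,W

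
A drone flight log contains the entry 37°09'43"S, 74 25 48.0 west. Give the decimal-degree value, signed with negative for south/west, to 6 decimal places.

Lat: 37 + 9/60 + 43/3600 = 37.1619444
S ⇒ negate
λ: 74° + 25/60 + 48/3600 = 74 + 0.416667 + 0.013333 = 74.4300000
hemisphere W, so the sign is −

-37.161944, -74.430000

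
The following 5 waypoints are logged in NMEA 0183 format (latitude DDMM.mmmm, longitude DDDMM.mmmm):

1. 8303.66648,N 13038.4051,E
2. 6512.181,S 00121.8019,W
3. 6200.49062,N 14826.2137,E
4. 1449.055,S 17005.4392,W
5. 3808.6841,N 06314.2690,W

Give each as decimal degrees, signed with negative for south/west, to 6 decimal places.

Point 1:
  φ: degrees = first 2 digits = 83, minutes = 3.66648; 83 + 3.66648/60 = 83.0611080
  N ⇒ keep positive
  Lon: degrees = first 3 digits = 130, minutes = 38.4051; 130 + 38.4051/60 = 130.6400850
  E ⇒ keep positive
Point 2:
  Lat: degrees = first 2 digits = 65, minutes = 12.181; 65 + 12.181/60 = 65.2030167
  S ⇒ negate
  Lon: split at 3 digits → 001° and 21.8019′; 1 + 21.8019/60 = 1.3633650
  hemisphere W, so the sign is −
Point 3:
  Latitude: degrees = first 2 digits = 62, minutes = 0.49062; 62 + 0.49062/60 = 62.0081770
  N ⇒ keep positive
  λ: degrees = first 3 digits = 148, minutes = 26.2137; 148 + 26.2137/60 = 148.4368950
  E → positive
Point 4:
  φ: split at 2 digits → 14° and 49.055′; 14 + 49.055/60 = 14.8175833
  S → negative
  λ: degrees = first 3 digits = 170, minutes = 5.4392; 170 + 5.4392/60 = 170.0906533
  W → negative
Point 5:
  φ: degrees = first 2 digits = 38, minutes = 8.6841; 38 + 8.6841/60 = 38.1447350
  N ⇒ keep positive
  Lon: degrees = first 3 digits = 63, minutes = 14.269; 63 + 14.269/60 = 63.2378167
  hemisphere W, so the sign is −

1. 83.061108, 130.640085
2. -65.203017, -1.363365
3. 62.008177, 148.436895
4. -14.817583, -170.090653
5. 38.144735, -63.237817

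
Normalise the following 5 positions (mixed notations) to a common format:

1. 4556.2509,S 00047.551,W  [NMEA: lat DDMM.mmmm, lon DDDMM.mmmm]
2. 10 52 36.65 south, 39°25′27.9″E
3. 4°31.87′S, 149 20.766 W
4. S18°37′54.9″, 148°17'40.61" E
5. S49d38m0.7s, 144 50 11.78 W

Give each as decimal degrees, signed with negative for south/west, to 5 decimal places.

1. -45.93752, -0.79252
2. -10.87685, 39.42442
3. -4.53117, -149.34610
4. -18.63192, 148.29461
5. -49.63353, -144.83661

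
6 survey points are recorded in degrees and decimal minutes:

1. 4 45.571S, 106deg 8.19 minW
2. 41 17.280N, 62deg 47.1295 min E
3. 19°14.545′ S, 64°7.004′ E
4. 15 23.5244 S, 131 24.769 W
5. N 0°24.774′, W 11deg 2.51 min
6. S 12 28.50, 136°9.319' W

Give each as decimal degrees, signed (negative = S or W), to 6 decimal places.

1. -4.759517, -106.136500
2. 41.288000, 62.785492
3. -19.242417, 64.116733
4. -15.392073, -131.412817
5. 0.412900, -11.041833
6. -12.475000, -136.155317

Point 1:
  Lat: 4 + 45.571/60 = 4.7595167
  S → negative
  Longitude: 106 + 8.19/60 = 106.1365000
  hemisphere W, so the sign is −
Point 2:
  Latitude: 41 + 17.28/60 = 41.2880000
  N ⇒ keep positive
  Longitude: 62 + 47.1295/60 = 62.7854917
  E ⇒ keep positive
Point 3:
  φ: 19 + 14.545/60 = 19.2424167
  hemisphere S, so the sign is −
  Lon: 64 + 7.004/60 = 64.1167333
  E ⇒ keep positive
Point 4:
  Latitude: 15 + 23.5244/60 = 15.3920733
  S ⇒ negate
  Lon: 131 + 24.769/60 = 131.4128167
  W ⇒ negate
Point 5:
  Lat: 0 + 24.774/60 = 0.4129000
  N ⇒ keep positive
  Longitude: 11 + 2.51/60 = 11.0418333
  W → negative
Point 6:
  φ: 28.5′ = 0.475000°; total 12.4750000
  hemisphere S, so the sign is −
  λ: 9.319′ = 0.155317°; total 136.1553167
  hemisphere W, so the sign is −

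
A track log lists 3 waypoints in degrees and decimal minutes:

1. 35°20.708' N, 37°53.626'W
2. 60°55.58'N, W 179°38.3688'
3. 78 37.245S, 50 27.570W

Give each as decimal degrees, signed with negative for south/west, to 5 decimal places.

Point 1:
  φ: 35 + 20.708/60 = 35.345133
  N ⇒ keep positive
  Lon: 37 + 53.626/60 = 37.893767
  W ⇒ negate
Point 2:
  Latitude: 60 + 55.58/60 = 60.926333
  N ⇒ keep positive
  Longitude: 38.3688′ = 0.639480°; total 179.639480
  W ⇒ negate
Point 3:
  Latitude: 78 + 37.245/60 = 78.620750
  hemisphere S, so the sign is −
  Lon: 50 + 27.57/60 = 50.459500
  hemisphere W, so the sign is −

1. 35.34513, -37.89377
2. 60.92633, -179.63948
3. -78.62075, -50.45950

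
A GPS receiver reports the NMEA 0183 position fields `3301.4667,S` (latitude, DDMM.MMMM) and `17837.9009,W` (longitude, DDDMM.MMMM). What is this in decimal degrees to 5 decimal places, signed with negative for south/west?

-33.02445, -178.63168

Lat: degrees = first 2 digits = 33, minutes = 1.4667; 33 + 1.4667/60 = 33.024445
hemisphere S, so the sign is −
λ: degrees = first 3 digits = 178, minutes = 37.9009; 178 + 37.9009/60 = 178.631682
W → negative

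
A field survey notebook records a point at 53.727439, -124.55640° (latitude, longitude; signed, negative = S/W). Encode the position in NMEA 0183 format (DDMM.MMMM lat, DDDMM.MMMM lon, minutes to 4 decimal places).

Latitude: 53° + 0.727439 × 60 = 53° 43.646340′
Longitude is negative → W; |value| = 124.556400
Longitude: minutes = (124.556400 − 124) × 60 = 33.384000

5343.6463,N / 12433.3840,W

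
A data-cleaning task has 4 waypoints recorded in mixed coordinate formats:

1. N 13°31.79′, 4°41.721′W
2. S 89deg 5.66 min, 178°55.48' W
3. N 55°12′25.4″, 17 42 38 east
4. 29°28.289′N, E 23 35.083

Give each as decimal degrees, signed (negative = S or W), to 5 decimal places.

Point 1:
  Latitude: 13 + 31.79/60 = 13.529833
  N ⇒ keep positive
  λ: 4 + 41.721/60 = 4.695350
  W ⇒ negate
Point 2:
  φ: 89 + 5.66/60 = 89.094333
  S → negative
  λ: 55.48′ = 0.924667°; total 178.924667
  hemisphere W, so the sign is −
Point 3:
  Lat: 55 + 12/60 + 25.4/3600 = 55.207056
  N ⇒ keep positive
  Lon: 42′ + 38″ = 42.63333′; 17 + 42.63333/60 = 17.710556
  E → positive
Point 4:
  φ: 28.289′ = 0.471483°; total 29.471483
  N ⇒ keep positive
  Longitude: 35.083′ = 0.584717°; total 23.584717
  E → positive

1. 13.52983, -4.69535
2. -89.09433, -178.92467
3. 55.20706, 17.71056
4. 29.47148, 23.58472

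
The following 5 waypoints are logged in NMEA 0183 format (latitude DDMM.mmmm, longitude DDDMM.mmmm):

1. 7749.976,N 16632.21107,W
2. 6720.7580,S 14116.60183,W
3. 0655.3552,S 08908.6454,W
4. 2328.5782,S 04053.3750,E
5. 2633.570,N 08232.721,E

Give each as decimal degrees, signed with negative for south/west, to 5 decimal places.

Point 1:
  Lat: degrees = first 2 digits = 77, minutes = 49.976; 77 + 49.976/60 = 77.832933
  N ⇒ keep positive
  Lon: degrees = first 3 digits = 166, minutes = 32.21107; 166 + 32.21107/60 = 166.536851
  W → negative
Point 2:
  φ: split at 2 digits → 67° and 20.758′; 67 + 20.758/60 = 67.345967
  hemisphere S, so the sign is −
  Longitude: degrees = first 3 digits = 141, minutes = 16.60183; 141 + 16.60183/60 = 141.276697
  W → negative
Point 3:
  Lat: split at 2 digits → 06° and 55.3552′; 6 + 55.3552/60 = 6.922587
  hemisphere S, so the sign is −
  λ: split at 3 digits → 089° and 8.6454′; 89 + 8.6454/60 = 89.144090
  W ⇒ negate
Point 4:
  Lat: split at 2 digits → 23° and 28.5782′; 23 + 28.5782/60 = 23.476303
  S → negative
  λ: degrees = first 3 digits = 40, minutes = 53.375; 40 + 53.375/60 = 40.889583
  E → positive
Point 5:
  φ: split at 2 digits → 26° and 33.57′; 26 + 33.57/60 = 26.559500
  N ⇒ keep positive
  λ: split at 3 digits → 082° and 32.721′; 82 + 32.721/60 = 82.545350
  E → positive

1. 77.83293, -166.53685
2. -67.34597, -141.27670
3. -6.92259, -89.14409
4. -23.47630, 40.88958
5. 26.55950, 82.54535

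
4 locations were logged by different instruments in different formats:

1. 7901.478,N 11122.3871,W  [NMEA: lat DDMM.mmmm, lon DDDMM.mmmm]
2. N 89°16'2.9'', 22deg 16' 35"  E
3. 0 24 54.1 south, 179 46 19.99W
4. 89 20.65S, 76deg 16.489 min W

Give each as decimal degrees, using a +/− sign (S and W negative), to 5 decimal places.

1. 79.02463, -111.37312
2. 89.26747, 22.27639
3. -0.41503, -179.77222
4. -89.34417, -76.27482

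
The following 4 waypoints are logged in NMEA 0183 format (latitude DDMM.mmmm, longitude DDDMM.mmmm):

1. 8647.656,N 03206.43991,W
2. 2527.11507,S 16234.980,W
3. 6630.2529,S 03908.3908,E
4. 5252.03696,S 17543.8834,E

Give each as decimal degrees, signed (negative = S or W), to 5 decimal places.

1. 86.79427, -32.10733
2. -25.45192, -162.58300
3. -66.50422, 39.13985
4. -52.86728, 175.73139

Point 1:
  Latitude: degrees = first 2 digits = 86, minutes = 47.656; 86 + 47.656/60 = 86.794267
  N ⇒ keep positive
  λ: degrees = first 3 digits = 32, minutes = 6.43991; 32 + 6.43991/60 = 32.107332
  hemisphere W, so the sign is −
Point 2:
  Lat: split at 2 digits → 25° and 27.11507′; 25 + 27.11507/60 = 25.451918
  S ⇒ negate
  Lon: degrees = first 3 digits = 162, minutes = 34.98; 162 + 34.98/60 = 162.583000
  W ⇒ negate
Point 3:
  φ: degrees = first 2 digits = 66, minutes = 30.2529; 66 + 30.2529/60 = 66.504215
  S → negative
  Longitude: degrees = first 3 digits = 39, minutes = 8.3908; 39 + 8.3908/60 = 39.139847
  E ⇒ keep positive
Point 4:
  φ: split at 2 digits → 52° and 52.03696′; 52 + 52.03696/60 = 52.867283
  S ⇒ negate
  Longitude: degrees = first 3 digits = 175, minutes = 43.8834; 175 + 43.8834/60 = 175.731390
  E ⇒ keep positive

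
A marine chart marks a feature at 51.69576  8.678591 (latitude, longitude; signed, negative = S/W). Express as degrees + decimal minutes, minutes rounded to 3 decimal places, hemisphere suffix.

51° 41.746′ N, 8° 40.715′ E

Latitude: minutes = (51.695760 − 51) × 60 = 41.74560
Longitude: 8° + 0.678591 × 60 = 8° 40.71546′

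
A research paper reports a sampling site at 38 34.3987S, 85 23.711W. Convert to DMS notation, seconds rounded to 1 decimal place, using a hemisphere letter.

φ: fractional minutes 0.39870 × 60 = 23.922″
λ: fractional minutes 0.71100 × 60 = 42.660″

38°34′23.9″ S, 85°23′42.7″ W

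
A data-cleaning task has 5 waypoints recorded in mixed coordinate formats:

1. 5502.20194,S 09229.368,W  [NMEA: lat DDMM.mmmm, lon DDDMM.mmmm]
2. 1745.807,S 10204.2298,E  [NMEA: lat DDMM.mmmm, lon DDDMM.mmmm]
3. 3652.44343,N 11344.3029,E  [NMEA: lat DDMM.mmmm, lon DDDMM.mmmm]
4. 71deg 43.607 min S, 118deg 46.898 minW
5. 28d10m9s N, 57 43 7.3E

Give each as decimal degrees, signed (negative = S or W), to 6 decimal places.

Point 1:
  φ: split at 2 digits → 55° and 2.20194′; 55 + 2.20194/60 = 55.0366990
  S → negative
  λ: degrees = first 3 digits = 92, minutes = 29.368; 92 + 29.368/60 = 92.4894667
  hemisphere W, so the sign is −
Point 2:
  Latitude: split at 2 digits → 17° and 45.807′; 17 + 45.807/60 = 17.7634500
  S → negative
  Longitude: split at 3 digits → 102° and 4.2298′; 102 + 4.2298/60 = 102.0704967
  E → positive
Point 3:
  φ: split at 2 digits → 36° and 52.44343′; 36 + 52.44343/60 = 36.8740572
  N → positive
  λ: degrees = first 3 digits = 113, minutes = 44.3029; 113 + 44.3029/60 = 113.7383817
  E ⇒ keep positive
Point 4:
  Latitude: 43.607′ = 0.726783°; total 71.7267833
  S ⇒ negate
  Lon: 46.898′ = 0.781633°; total 118.7816333
  hemisphere W, so the sign is −
Point 5:
  Lat: 28 + 10/60 + 9/3600 = 28.1691667
  N ⇒ keep positive
  Lon: 57° + 43/60 + 7.3/3600 = 57 + 0.716667 + 0.002028 = 57.7186944
  E ⇒ keep positive

1. -55.036699, -92.489467
2. -17.763450, 102.070497
3. 36.874057, 113.738382
4. -71.726783, -118.781633
5. 28.169167, 57.718694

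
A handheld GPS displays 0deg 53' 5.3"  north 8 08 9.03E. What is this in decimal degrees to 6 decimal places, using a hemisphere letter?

0.884806° N, 8.135842° E

φ: 0° + 53/60 + 5.3/3600 = 0 + 0.883333 + 0.001472 = 0.8848056
Lon: 8′ + 9.03″ = 8.15050′; 8 + 8.15050/60 = 8.1358417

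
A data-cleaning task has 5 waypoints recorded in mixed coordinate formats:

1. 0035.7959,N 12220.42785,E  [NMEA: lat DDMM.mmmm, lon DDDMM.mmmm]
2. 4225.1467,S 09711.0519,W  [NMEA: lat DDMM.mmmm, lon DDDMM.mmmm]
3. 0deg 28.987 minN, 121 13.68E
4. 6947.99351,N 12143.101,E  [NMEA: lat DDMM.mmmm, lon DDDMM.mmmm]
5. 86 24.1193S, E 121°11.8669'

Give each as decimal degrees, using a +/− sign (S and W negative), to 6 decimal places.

1. 0.596598, 122.340464
2. -42.419112, -97.184198
3. 0.483117, 121.228000
4. 69.799892, 121.718350
5. -86.401988, 121.197782

Point 1:
  Lat: split at 2 digits → 00° and 35.7959′; 0 + 35.7959/60 = 0.5965983
  N ⇒ keep positive
  Lon: split at 3 digits → 122° and 20.42785′; 122 + 20.42785/60 = 122.3404642
  E → positive
Point 2:
  Latitude: split at 2 digits → 42° and 25.1467′; 42 + 25.1467/60 = 42.4191117
  hemisphere S, so the sign is −
  Longitude: split at 3 digits → 097° and 11.0519′; 97 + 11.0519/60 = 97.1841983
  W → negative
Point 3:
  Lat: 28.987′ = 0.483117°; total 0.4831167
  N → positive
  λ: 13.68′ = 0.228000°; total 121.2280000
  E → positive
Point 4:
  φ: degrees = first 2 digits = 69, minutes = 47.99351; 69 + 47.99351/60 = 69.7998918
  N ⇒ keep positive
  Longitude: degrees = first 3 digits = 121, minutes = 43.101; 121 + 43.101/60 = 121.7183500
  E → positive
Point 5:
  Lat: 24.1193′ = 0.401988°; total 86.4019883
  S ⇒ negate
  λ: 11.8669′ = 0.197782°; total 121.1977817
  E ⇒ keep positive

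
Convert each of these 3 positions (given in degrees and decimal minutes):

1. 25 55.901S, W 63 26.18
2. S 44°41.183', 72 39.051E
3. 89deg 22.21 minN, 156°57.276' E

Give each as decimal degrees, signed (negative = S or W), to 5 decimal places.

1. -25.93168, -63.43633
2. -44.68638, 72.65085
3. 89.37017, 156.95460

Point 1:
  Lat: 55.901′ = 0.931683°; total 25.931683
  S → negative
  Longitude: 26.18′ = 0.436333°; total 63.436333
  W ⇒ negate
Point 2:
  Lat: 41.183′ = 0.686383°; total 44.686383
  S ⇒ negate
  Longitude: 72 + 39.051/60 = 72.650850
  E → positive
Point 3:
  Lat: 22.21′ = 0.370167°; total 89.370167
  N ⇒ keep positive
  λ: 156 + 57.276/60 = 156.954600
  E → positive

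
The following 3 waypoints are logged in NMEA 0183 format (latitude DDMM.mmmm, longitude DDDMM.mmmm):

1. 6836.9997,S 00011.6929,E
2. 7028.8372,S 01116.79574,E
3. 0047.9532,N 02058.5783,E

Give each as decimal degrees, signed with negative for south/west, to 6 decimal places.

Point 1:
  Latitude: split at 2 digits → 68° and 36.9997′; 68 + 36.9997/60 = 68.6166617
  S ⇒ negate
  Longitude: degrees = first 3 digits = 0, minutes = 11.6929; 0 + 11.6929/60 = 0.1948817
  E ⇒ keep positive
Point 2:
  φ: split at 2 digits → 70° and 28.8372′; 70 + 28.8372/60 = 70.4806200
  S ⇒ negate
  λ: split at 3 digits → 011° and 16.79574′; 11 + 16.79574/60 = 11.2799290
  E ⇒ keep positive
Point 3:
  Lat: split at 2 digits → 00° and 47.9532′; 0 + 47.9532/60 = 0.7992200
  N → positive
  λ: split at 3 digits → 020° and 58.5783′; 20 + 58.5783/60 = 20.9763050
  E ⇒ keep positive

1. -68.616662, 0.194882
2. -70.480620, 11.279929
3. 0.799220, 20.976305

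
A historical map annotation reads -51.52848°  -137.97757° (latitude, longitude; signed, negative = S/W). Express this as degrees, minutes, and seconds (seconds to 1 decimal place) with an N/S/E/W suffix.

51°31′42.5″ S, 137°58′39.3″ W

Latitude is negative → S; |value| = 51.528480
Latitude: 0.528480° → 31.70880′; 0.70880 × 60 = 42.528″
Longitude is negative → W; |value| = 137.977570
Lon: 0.977570° → 58.65420′; 0.65420 × 60 = 39.252″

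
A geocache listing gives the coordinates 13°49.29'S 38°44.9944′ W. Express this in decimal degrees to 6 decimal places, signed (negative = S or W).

φ: 49.29′ = 0.821500°; total 13.8215000
S ⇒ negate
Longitude: 38 + 44.9944/60 = 38.7499067
hemisphere W, so the sign is −

-13.821500, -38.749907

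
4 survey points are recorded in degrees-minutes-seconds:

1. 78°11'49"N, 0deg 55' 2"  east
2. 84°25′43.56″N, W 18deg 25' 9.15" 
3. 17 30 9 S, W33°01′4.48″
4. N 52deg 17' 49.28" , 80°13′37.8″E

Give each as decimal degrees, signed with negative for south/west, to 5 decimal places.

Point 1:
  Latitude: 78 + 11/60 + 49/3600 = 78.196944
  N → positive
  Lon: 0° + 55/60 + 2/3600 = 0 + 0.916667 + 0.000556 = 0.917222
  E ⇒ keep positive
Point 2:
  Latitude: 84° + 25/60 + 43.56/3600 = 84 + 0.416667 + 0.012100 = 84.428767
  N → positive
  λ: 18° + 25/60 + 9.15/3600 = 18 + 0.416667 + 0.002542 = 18.419208
  W → negative
Point 3:
  φ: 17 + 30/60 + 9/3600 = 17.502500
  hemisphere S, so the sign is −
  Lon: 33° + 1/60 + 4.48/3600 = 33 + 0.016667 + 0.001244 = 33.017911
  hemisphere W, so the sign is −
Point 4:
  Lat: 52 + 17/60 + 49.28/3600 = 52.297022
  N ⇒ keep positive
  Longitude: 80° + 13/60 + 37.8/3600 = 80 + 0.216667 + 0.010500 = 80.227167
  E → positive

1. 78.19694, 0.91722
2. 84.42877, -18.41921
3. -17.50250, -33.01791
4. 52.29702, 80.22717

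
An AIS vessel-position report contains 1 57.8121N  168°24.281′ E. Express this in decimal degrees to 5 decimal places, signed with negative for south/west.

1.96354, 168.40468

Lat: 1 + 57.8121/60 = 1.963535
N → positive
Lon: 168 + 24.281/60 = 168.404683
E → positive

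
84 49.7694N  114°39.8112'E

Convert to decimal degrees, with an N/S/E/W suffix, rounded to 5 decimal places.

φ: 49.7694′ = 0.829490°; total 84.829490
Lon: 39.8112′ = 0.663520°; total 114.663520

84.82949° N, 114.66352° E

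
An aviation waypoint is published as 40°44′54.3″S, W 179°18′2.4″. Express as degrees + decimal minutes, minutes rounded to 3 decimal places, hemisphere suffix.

φ: 44 + 54.3/60 = 44.90500′
Longitude: seconds/60 = 0.04000; minutes = 18 + 0.04000 = 18.04000

40° 44.905′ S, 179° 18.040′ W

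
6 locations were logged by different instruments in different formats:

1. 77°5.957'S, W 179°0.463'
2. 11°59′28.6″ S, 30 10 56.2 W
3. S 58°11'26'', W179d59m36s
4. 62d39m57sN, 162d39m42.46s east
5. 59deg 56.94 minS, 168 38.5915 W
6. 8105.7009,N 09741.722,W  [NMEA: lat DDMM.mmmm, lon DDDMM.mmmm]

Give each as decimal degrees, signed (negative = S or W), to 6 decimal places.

1. -77.099283, -179.007717
2. -11.991278, -30.182278
3. -58.190556, -179.993333
4. 62.665833, 162.661794
5. -59.949000, -168.643192
6. 81.095015, -97.695367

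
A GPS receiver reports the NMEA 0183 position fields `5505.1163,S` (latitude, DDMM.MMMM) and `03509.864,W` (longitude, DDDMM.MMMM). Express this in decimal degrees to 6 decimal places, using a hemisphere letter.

φ: split at 2 digits → 55° and 5.1163′; 55 + 5.1163/60 = 55.0852717
Longitude: split at 3 digits → 035° and 9.864′; 35 + 9.864/60 = 35.1644000

55.085272° S, 35.164400° W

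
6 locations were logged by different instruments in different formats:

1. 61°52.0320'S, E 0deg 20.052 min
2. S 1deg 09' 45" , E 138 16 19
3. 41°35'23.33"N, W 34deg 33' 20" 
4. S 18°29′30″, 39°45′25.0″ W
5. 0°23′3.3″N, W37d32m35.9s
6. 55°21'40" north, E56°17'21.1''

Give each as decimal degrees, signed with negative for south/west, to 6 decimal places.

Point 1:
  Latitude: 61 + 52.032/60 = 61.8672000
  hemisphere S, so the sign is −
  Longitude: 0 + 20.052/60 = 0.3342000
  E → positive
Point 2:
  Lat: 9′ + 45″ = 9.75000′; 1 + 9.75000/60 = 1.1625000
  S → negative
  Longitude: 138 + 16/60 + 19/3600 = 138.2719444
  E ⇒ keep positive
Point 3:
  φ: 41° + 35/60 + 23.33/3600 = 41 + 0.583333 + 0.006481 = 41.5898139
  N ⇒ keep positive
  Lon: 34° + 33/60 + 20/3600 = 34 + 0.550000 + 0.005556 = 34.5555556
  W → negative
Point 4:
  φ: 29′ + 30″ = 29.50000′; 18 + 29.50000/60 = 18.4916667
  hemisphere S, so the sign is −
  Longitude: 39° + 45/60 + 25/3600 = 39 + 0.750000 + 0.006944 = 39.7569444
  W ⇒ negate
Point 5:
  φ: 0° + 23/60 + 3.3/3600 = 0 + 0.383333 + 0.000917 = 0.3842500
  N ⇒ keep positive
  λ: 32′ + 35.9″ = 32.59833′; 37 + 32.59833/60 = 37.5433056
  hemisphere W, so the sign is −
Point 6:
  Latitude: 55 + 21/60 + 40/3600 = 55.3611111
  N ⇒ keep positive
  λ: 17′ + 21.1″ = 17.35167′; 56 + 17.35167/60 = 56.2891944
  E → positive

1. -61.867200, 0.334200
2. -1.162500, 138.271944
3. 41.589814, -34.555556
4. -18.491667, -39.756944
5. 0.384250, -37.543306
6. 55.361111, 56.289194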